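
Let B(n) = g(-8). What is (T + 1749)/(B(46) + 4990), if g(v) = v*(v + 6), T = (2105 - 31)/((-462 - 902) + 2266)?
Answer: 394918/1128853 ≈ 0.34984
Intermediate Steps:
T = 1037/451 (T = 2074/(-1364 + 2266) = 2074/902 = 2074*(1/902) = 1037/451 ≈ 2.2993)
g(v) = v*(6 + v)
B(n) = 16 (B(n) = -8*(6 - 8) = -8*(-2) = 16)
(T + 1749)/(B(46) + 4990) = (1037/451 + 1749)/(16 + 4990) = (789836/451)/5006 = (789836/451)*(1/5006) = 394918/1128853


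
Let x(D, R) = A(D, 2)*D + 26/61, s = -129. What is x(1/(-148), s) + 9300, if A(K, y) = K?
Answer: 12426708765/1336144 ≈ 9300.4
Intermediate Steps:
x(D, R) = 26/61 + D² (x(D, R) = D*D + 26/61 = D² + 26*(1/61) = D² + 26/61 = 26/61 + D²)
x(1/(-148), s) + 9300 = (26/61 + (1/(-148))²) + 9300 = (26/61 + (-1/148)²) + 9300 = (26/61 + 1/21904) + 9300 = 569565/1336144 + 9300 = 12426708765/1336144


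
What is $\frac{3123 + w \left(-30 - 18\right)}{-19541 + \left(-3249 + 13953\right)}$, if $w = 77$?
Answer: $\frac{573}{8837} \approx 0.064841$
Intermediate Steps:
$\frac{3123 + w \left(-30 - 18\right)}{-19541 + \left(-3249 + 13953\right)} = \frac{3123 + 77 \left(-30 - 18\right)}{-19541 + \left(-3249 + 13953\right)} = \frac{3123 + 77 \left(-48\right)}{-19541 + 10704} = \frac{3123 - 3696}{-8837} = \left(-573\right) \left(- \frac{1}{8837}\right) = \frac{573}{8837}$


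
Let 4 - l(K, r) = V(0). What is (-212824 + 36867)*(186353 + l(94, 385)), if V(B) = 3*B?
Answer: -32790818649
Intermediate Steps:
l(K, r) = 4 (l(K, r) = 4 - 3*0 = 4 - 1*0 = 4 + 0 = 4)
(-212824 + 36867)*(186353 + l(94, 385)) = (-212824 + 36867)*(186353 + 4) = -175957*186357 = -32790818649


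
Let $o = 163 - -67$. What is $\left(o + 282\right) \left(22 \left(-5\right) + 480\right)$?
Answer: $189440$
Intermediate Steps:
$o = 230$ ($o = 163 + 67 = 230$)
$\left(o + 282\right) \left(22 \left(-5\right) + 480\right) = \left(230 + 282\right) \left(22 \left(-5\right) + 480\right) = 512 \left(-110 + 480\right) = 512 \cdot 370 = 189440$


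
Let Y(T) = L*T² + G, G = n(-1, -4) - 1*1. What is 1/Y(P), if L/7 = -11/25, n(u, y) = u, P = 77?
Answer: -25/456583 ≈ -5.4755e-5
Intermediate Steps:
L = -77/25 (L = 7*(-11/25) = -77/25 ≈ -3.0800)
G = -2 (G = -1 - 1*1 = -1 - 1 = -2)
Y(T) = -2 - 77*T²/25 (Y(T) = -77*T²/25 - 2 = -2 - 77*T²/25)
1/Y(P) = 1/(-2 - 77/25*77²) = 1/(-2 - 77/25*5929) = 1/(-2 - 456533/25) = 1/(-456583/25) = -25/456583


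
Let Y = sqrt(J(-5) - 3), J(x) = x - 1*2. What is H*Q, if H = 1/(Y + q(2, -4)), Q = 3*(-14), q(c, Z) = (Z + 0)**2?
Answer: -48/19 + 3*I*sqrt(10)/19 ≈ -2.5263 + 0.49931*I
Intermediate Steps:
J(x) = -2 + x (J(x) = x - 2 = -2 + x)
q(c, Z) = Z**2
Y = I*sqrt(10) (Y = sqrt((-2 - 5) - 3) = sqrt(-7 - 3) = sqrt(-10) = I*sqrt(10) ≈ 3.1623*I)
Q = -42
H = 1/(16 + I*sqrt(10)) (H = 1/(I*sqrt(10) + (-4)**2) = 1/(I*sqrt(10) + 16) = 1/(16 + I*sqrt(10)) ≈ 0.06015 - 0.011888*I)
H*Q = (8/133 - I*sqrt(10)/266)*(-42) = -48/19 + 3*I*sqrt(10)/19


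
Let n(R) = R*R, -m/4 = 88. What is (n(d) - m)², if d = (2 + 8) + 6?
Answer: 369664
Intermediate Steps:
d = 16 (d = 10 + 6 = 16)
m = -352 (m = -4*88 = -352)
n(R) = R²
(n(d) - m)² = (16² - 1*(-352))² = (256 + 352)² = 608² = 369664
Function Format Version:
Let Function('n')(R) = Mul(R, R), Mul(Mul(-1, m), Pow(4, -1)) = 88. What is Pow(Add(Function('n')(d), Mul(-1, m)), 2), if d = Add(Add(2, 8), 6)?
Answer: 369664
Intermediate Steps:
d = 16 (d = Add(10, 6) = 16)
m = -352 (m = Mul(-4, 88) = -352)
Function('n')(R) = Pow(R, 2)
Pow(Add(Function('n')(d), Mul(-1, m)), 2) = Pow(Add(Pow(16, 2), Mul(-1, -352)), 2) = Pow(Add(256, 352), 2) = Pow(608, 2) = 369664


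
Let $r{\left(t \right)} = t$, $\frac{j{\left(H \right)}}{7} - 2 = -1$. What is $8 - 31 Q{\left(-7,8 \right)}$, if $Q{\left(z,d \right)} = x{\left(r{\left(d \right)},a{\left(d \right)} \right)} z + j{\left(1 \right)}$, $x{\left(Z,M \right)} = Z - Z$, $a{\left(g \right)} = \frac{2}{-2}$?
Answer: $-209$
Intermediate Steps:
$a{\left(g \right)} = -1$ ($a{\left(g \right)} = 2 \left(- \frac{1}{2}\right) = -1$)
$j{\left(H \right)} = 7$ ($j{\left(H \right)} = 14 + 7 \left(-1\right) = 14 - 7 = 7$)
$x{\left(Z,M \right)} = 0$
$Q{\left(z,d \right)} = 7$ ($Q{\left(z,d \right)} = 0 z + 7 = 0 + 7 = 7$)
$8 - 31 Q{\left(-7,8 \right)} = 8 - 217 = -209$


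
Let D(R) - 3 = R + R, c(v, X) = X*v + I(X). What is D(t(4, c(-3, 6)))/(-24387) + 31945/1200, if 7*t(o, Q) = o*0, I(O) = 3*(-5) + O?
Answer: 51935941/1950960 ≈ 26.621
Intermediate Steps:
I(O) = -15 + O
c(v, X) = -15 + X + X*v (c(v, X) = X*v + (-15 + X) = -15 + X + X*v)
t(o, Q) = 0 (t(o, Q) = (o*0)/7 = (1/7)*0 = 0)
D(R) = 3 + 2*R (D(R) = 3 + (R + R) = 3 + 2*R)
D(t(4, c(-3, 6)))/(-24387) + 31945/1200 = (3 + 2*0)/(-24387) + 31945/1200 = (3 + 0)*(-1/24387) + 31945*(1/1200) = 3*(-1/24387) + 6389/240 = -1/8129 + 6389/240 = 51935941/1950960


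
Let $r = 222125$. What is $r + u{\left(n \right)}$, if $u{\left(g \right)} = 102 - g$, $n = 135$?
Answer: $222092$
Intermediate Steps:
$r + u{\left(n \right)} = 222125 + \left(102 - 135\right) = 222125 - 33 = 222092$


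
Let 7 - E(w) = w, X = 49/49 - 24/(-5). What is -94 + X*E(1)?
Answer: -296/5 ≈ -59.200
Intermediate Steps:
X = 29/5 (X = 49*(1/49) - 24*(-1/5) = 1 + 24/5 = 29/5 ≈ 5.8000)
E(w) = 7 - w
-94 + X*E(1) = -94 + 29*(7 - 1*1)/5 = -94 + 29*(7 - 1)/5 = -94 + (29/5)*6 = -94 + 174/5 = -296/5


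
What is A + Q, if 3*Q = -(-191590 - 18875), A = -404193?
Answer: -334038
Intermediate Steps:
Q = 70155 (Q = (-(-191590 - 18875))/3 = (-1*(-210465))/3 = (1/3)*210465 = 70155)
A + Q = -404193 + 70155 = -334038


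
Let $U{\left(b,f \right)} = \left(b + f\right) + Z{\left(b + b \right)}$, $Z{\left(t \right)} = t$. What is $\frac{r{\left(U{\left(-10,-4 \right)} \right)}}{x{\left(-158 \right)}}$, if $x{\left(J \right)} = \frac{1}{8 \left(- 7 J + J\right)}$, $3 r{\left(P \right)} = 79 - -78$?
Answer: $396896$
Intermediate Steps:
$U{\left(b,f \right)} = f + 3 b$ ($U{\left(b,f \right)} = \left(b + f\right) + \left(b + b\right) = \left(b + f\right) + 2 b = f + 3 b$)
$r{\left(P \right)} = \frac{157}{3}$ ($r{\left(P \right)} = \frac{79 - -78}{3} = \frac{79 + 78}{3} = \frac{1}{3} \cdot 157 = \frac{157}{3}$)
$x{\left(J \right)} = - \frac{1}{48 J}$ ($x{\left(J \right)} = \frac{1}{8 \left(- 6 J\right)} = \frac{1}{\left(-48\right) J} = - \frac{1}{48 J}$)
$\frac{r{\left(U{\left(-10,-4 \right)} \right)}}{x{\left(-158 \right)}} = \frac{157}{3 \left(- \frac{1}{48 \left(-158\right)}\right)} = \frac{157}{3 \left(\left(- \frac{1}{48}\right) \left(- \frac{1}{158}\right)\right)} = \frac{157 \frac{1}{\frac{1}{7584}}}{3} = \frac{157}{3} \cdot 7584 = 396896$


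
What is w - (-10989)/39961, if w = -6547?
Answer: -261613678/39961 ≈ -6546.7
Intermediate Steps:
w - (-10989)/39961 = -6547 - (-10989)/39961 = -6547 - 1*(-10989/39961) = -6547 + 10989/39961 = -261613678/39961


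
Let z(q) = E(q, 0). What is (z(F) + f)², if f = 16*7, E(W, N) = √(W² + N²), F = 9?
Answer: 14641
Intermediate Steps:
E(W, N) = √(N² + W²)
z(q) = √(q²) (z(q) = √(0² + q²) = √(0 + q²) = √(q²))
f = 112
(z(F) + f)² = (√(9²) + 112)² = (√81 + 112)² = (9 + 112)² = 121² = 14641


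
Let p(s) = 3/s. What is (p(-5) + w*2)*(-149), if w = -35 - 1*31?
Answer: 98787/5 ≈ 19757.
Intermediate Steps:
w = -66 (w = -35 - 31 = -66)
(p(-5) + w*2)*(-149) = (3/(-5) - 66*2)*(-149) = (3*(-⅕) - 132)*(-149) = (-⅗ - 132)*(-149) = -663/5*(-149) = 98787/5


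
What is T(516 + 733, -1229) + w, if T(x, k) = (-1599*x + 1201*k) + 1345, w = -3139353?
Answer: -6611188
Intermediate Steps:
T(x, k) = 1345 - 1599*x + 1201*k
T(516 + 733, -1229) + w = (1345 - 1599*(516 + 733) + 1201*(-1229)) - 3139353 = (1345 - 1599*1249 - 1476029) - 3139353 = (1345 - 1997151 - 1476029) - 3139353 = -3471835 - 3139353 = -6611188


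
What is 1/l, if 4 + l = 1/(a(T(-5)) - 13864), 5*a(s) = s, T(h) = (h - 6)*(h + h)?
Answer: -13842/55369 ≈ -0.25000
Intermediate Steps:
T(h) = 2*h*(-6 + h) (T(h) = (-6 + h)*(2*h) = 2*h*(-6 + h))
a(s) = s/5
l = -55369/13842 (l = -4 + 1/((2*(-5)*(-6 - 5))/5 - 13864) = -4 + 1/((2*(-5)*(-11))/5 - 13864) = -4 + 1/((⅕)*110 - 13864) = -4 + 1/(22 - 13864) = -4 + 1/(-13842) = -4 - 1/13842 = -55369/13842 ≈ -4.0001)
1/l = 1/(-55369/13842) = -13842/55369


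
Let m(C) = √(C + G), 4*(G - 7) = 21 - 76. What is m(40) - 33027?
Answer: -33027 + √133/2 ≈ -33021.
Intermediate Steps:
G = -27/4 (G = 7 + (21 - 76)/4 = 7 + (¼)*(-55) = 7 - 55/4 = -27/4 ≈ -6.7500)
m(C) = √(-27/4 + C) (m(C) = √(C - 27/4) = √(-27/4 + C))
m(40) - 33027 = √(-27 + 4*40)/2 - 33027 = √(-27 + 160)/2 - 33027 = √133/2 - 33027 = -33027 + √133/2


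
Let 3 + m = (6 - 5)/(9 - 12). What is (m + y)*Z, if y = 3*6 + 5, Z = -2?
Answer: -118/3 ≈ -39.333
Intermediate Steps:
m = -10/3 (m = -3 + (6 - 5)/(9 - 12) = -3 + 1/(-3) = -3 + 1*(-1/3) = -3 - 1/3 = -10/3 ≈ -3.3333)
y = 23 (y = 18 + 5 = 23)
(m + y)*Z = (-10/3 + 23)*(-2) = (59/3)*(-2) = -118/3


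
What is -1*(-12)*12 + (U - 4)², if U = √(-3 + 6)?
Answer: 163 - 8*√3 ≈ 149.14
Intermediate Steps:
U = √3 ≈ 1.7320
-1*(-12)*12 + (U - 4)² = -1*(-12)*12 + (√3 - 4)² = 12*12 + (-4 + √3)² = 144 + (-4 + √3)²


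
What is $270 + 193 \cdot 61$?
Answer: $12043$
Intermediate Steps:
$270 + 193 \cdot 61 = 270 + 11773 = 12043$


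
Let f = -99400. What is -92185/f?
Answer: 18437/19880 ≈ 0.92741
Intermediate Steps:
-92185/f = -92185/(-99400) = -92185*(-1/99400) = 18437/19880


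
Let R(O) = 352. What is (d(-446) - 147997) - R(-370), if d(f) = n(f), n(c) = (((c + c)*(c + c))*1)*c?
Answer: -355014493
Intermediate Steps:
n(c) = 4*c³ (n(c) = (((2*c)*(2*c))*1)*c = ((4*c²)*1)*c = (4*c²)*c = 4*c³)
d(f) = 4*f³
(d(-446) - 147997) - R(-370) = (4*(-446)³ - 147997) - 1*352 = (4*(-88716536) - 147997) - 352 = (-354866144 - 147997) - 352 = -355014141 - 352 = -355014493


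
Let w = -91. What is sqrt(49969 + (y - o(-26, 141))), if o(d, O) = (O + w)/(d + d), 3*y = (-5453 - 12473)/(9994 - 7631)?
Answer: sqrt(1697476169348310)/184314 ≈ 223.53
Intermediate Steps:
y = -17926/7089 (y = ((-5453 - 12473)/(9994 - 7631))/3 = (-17926/2363)/3 = (-17926*1/2363)/3 = (1/3)*(-17926/2363) = -17926/7089 ≈ -2.5287)
o(d, O) = (-91 + O)/(2*d) (o(d, O) = (O - 91)/(d + d) = (-91 + O)/((2*d)) = (-91 + O)*(1/(2*d)) = (-91 + O)/(2*d))
sqrt(49969 + (y - o(-26, 141))) = sqrt(49969 + (-17926/7089 - (-91 + 141)/(2*(-26)))) = sqrt(49969 + (-17926/7089 - (-1)*50/(2*26))) = sqrt(49969 + (-17926/7089 - 1*(-25/26))) = sqrt(49969 + (-17926/7089 + 25/26)) = sqrt(49969 - 288851/184314) = sqrt(9209697415/184314) = sqrt(1697476169348310)/184314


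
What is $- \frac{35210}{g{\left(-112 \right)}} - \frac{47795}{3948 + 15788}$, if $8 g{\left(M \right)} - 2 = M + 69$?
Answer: $\frac{5557276885}{809176} \approx 6867.8$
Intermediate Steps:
$g{\left(M \right)} = \frac{71}{8} + \frac{M}{8}$ ($g{\left(M \right)} = \frac{1}{4} + \frac{M + 69}{8} = \frac{1}{4} + \frac{69 + M}{8} = \frac{1}{4} + \left(\frac{69}{8} + \frac{M}{8}\right) = \frac{71}{8} + \frac{M}{8}$)
$- \frac{35210}{g{\left(-112 \right)}} - \frac{47795}{3948 + 15788} = - \frac{35210}{\frac{71}{8} + \frac{1}{8} \left(-112\right)} - \frac{47795}{3948 + 15788} = - \frac{35210}{\frac{71}{8} - 14} - \frac{47795}{19736} = - \frac{35210}{- \frac{41}{8}} - \frac{47795}{19736} = \left(-35210\right) \left(- \frac{8}{41}\right) - \frac{47795}{19736} = \frac{281680}{41} - \frac{47795}{19736} = \frac{5557276885}{809176}$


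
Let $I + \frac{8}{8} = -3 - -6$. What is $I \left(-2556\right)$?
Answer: $-5112$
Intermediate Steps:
$I = 2$ ($I = -1 - -3 = -1 + \left(-3 + 6\right) = -1 + 3 = 2$)
$I \left(-2556\right) = 2 \left(-2556\right) = -5112$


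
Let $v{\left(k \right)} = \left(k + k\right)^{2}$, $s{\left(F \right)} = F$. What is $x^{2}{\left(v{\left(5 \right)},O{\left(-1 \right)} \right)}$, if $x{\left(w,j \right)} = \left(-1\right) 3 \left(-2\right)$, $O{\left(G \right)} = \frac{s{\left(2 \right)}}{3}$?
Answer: $36$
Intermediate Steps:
$O{\left(G \right)} = \frac{2}{3}$
$v{\left(k \right)} = 4 k^{2}$ ($v{\left(k \right)} = \left(2 k\right)^{2} = 4 k^{2}$)
$x{\left(w,j \right)} = 6$ ($x{\left(w,j \right)} = \left(-3\right) \left(-2\right) = 6$)
$x^{2}{\left(v{\left(5 \right)},O{\left(-1 \right)} \right)} = 6^{2} = 36$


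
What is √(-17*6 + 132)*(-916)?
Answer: -916*√30 ≈ -5017.1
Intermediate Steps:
√(-17*6 + 132)*(-916) = √(-102 + 132)*(-916) = √30*(-916) = -916*√30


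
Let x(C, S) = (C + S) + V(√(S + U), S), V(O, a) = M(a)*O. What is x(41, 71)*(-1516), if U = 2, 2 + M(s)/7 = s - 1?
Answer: -169792 - 721616*√73 ≈ -6.3353e+6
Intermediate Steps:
M(s) = -21 + 7*s (M(s) = -14 + 7*(s - 1) = -14 + 7*(-1 + s) = -14 + (-7 + 7*s) = -21 + 7*s)
V(O, a) = O*(-21 + 7*a) (V(O, a) = (-21 + 7*a)*O = O*(-21 + 7*a))
x(C, S) = C + S + 7*√(2 + S)*(-3 + S) (x(C, S) = (C + S) + 7*√(S + 2)*(-3 + S) = (C + S) + 7*√(2 + S)*(-3 + S) = C + S + 7*√(2 + S)*(-3 + S))
x(41, 71)*(-1516) = (41 + 71 + 7*√(2 + 71)*(-3 + 71))*(-1516) = (41 + 71 + 7*√73*68)*(-1516) = (41 + 71 + 476*√73)*(-1516) = (112 + 476*√73)*(-1516) = -169792 - 721616*√73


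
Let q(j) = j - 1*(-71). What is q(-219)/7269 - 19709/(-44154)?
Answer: 45576643/106985142 ≈ 0.42601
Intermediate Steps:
q(j) = 71 + j (q(j) = j + 71 = 71 + j)
q(-219)/7269 - 19709/(-44154) = (71 - 219)/7269 - 19709/(-44154) = -148*1/7269 - 19709*(-1/44154) = -148/7269 + 19709/44154 = 45576643/106985142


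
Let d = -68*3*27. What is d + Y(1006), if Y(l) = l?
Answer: -4502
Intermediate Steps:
d = -5508 (d = -204*27 = -5508)
d + Y(1006) = -5508 + 1006 = -4502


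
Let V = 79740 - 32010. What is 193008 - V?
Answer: 145278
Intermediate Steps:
V = 47730
193008 - V = 193008 - 1*47730 = 193008 - 47730 = 145278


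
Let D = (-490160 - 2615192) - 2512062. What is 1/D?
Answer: -1/5617414 ≈ -1.7802e-7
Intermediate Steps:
D = -5617414 (D = -3105352 - 2512062 = -5617414)
1/D = 1/(-5617414) = -1/5617414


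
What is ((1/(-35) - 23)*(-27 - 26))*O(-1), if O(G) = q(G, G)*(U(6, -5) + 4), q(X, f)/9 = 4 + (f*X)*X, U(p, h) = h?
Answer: -1153386/35 ≈ -32954.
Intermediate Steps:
q(X, f) = 36 + 9*f*X² (q(X, f) = 9*(4 + (f*X)*X) = 9*(4 + (X*f)*X) = 9*(4 + f*X²) = 36 + 9*f*X²)
O(G) = -36 - 9*G³ (O(G) = (36 + 9*G*G²)*(-5 + 4) = (36 + 9*G³)*(-1) = -36 - 9*G³)
((1/(-35) - 23)*(-27 - 26))*O(-1) = ((1/(-35) - 23)*(-27 - 26))*(-36 - 9*(-1)³) = ((-1/35 - 23)*(-53))*(-36 - 9*(-1)) = (-806/35*(-53))*(-36 + 9) = (42718/35)*(-27) = -1153386/35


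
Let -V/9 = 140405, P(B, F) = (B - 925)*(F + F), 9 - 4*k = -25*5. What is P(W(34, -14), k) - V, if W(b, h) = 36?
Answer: 1204082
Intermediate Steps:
k = 67/2 (k = 9/4 - (-25)*5/4 = 9/4 - ¼*(-125) = 9/4 + 125/4 = 67/2 ≈ 33.500)
P(B, F) = 2*F*(-925 + B) (P(B, F) = (-925 + B)*(2*F) = 2*F*(-925 + B))
V = -1263645 (V = -9*140405 = -1263645)
P(W(34, -14), k) - V = 2*(67/2)*(-925 + 36) - 1*(-1263645) = 2*(67/2)*(-889) + 1263645 = -59563 + 1263645 = 1204082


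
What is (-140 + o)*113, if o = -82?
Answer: -25086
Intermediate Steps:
(-140 + o)*113 = (-140 - 82)*113 = -222*113 = -25086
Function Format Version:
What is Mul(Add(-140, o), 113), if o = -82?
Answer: -25086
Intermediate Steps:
Mul(Add(-140, o), 113) = Mul(Add(-140, -82), 113) = Mul(-222, 113) = -25086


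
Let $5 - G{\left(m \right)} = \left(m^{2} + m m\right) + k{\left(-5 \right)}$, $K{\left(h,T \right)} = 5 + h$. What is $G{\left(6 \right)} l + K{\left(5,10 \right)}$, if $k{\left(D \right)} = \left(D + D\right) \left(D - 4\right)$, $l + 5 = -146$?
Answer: $23717$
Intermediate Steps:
$l = -151$ ($l = -5 - 146 = -151$)
$k{\left(D \right)} = 2 D \left(-4 + D\right)$
$G{\left(m \right)} = -85 - 2 m^{2}$ ($G{\left(m \right)} = 5 - \left(\left(m^{2} + m m\right) + 2 \left(-5\right) \left(-4 - 5\right)\right) = 5 - \left(\left(m^{2} + m^{2}\right) + 2 \left(-5\right) \left(-9\right)\right) = 5 - \left(2 m^{2} + 90\right) = 5 - \left(90 + 2 m^{2}\right) = -85 - 2 m^{2}$)
$G{\left(6 \right)} l + K{\left(5,10 \right)} = \left(-85 - 2 \cdot 6^{2}\right) \left(-151\right) + \left(5 + 5\right) = \left(-85 - 72\right) \left(-151\right) + 10 = \left(-157\right) \left(-151\right) + 10 = 23707 + 10 = 23717$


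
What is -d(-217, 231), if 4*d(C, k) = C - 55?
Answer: 68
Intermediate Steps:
d(C, k) = -55/4 + C/4 (d(C, k) = (C - 55)/4 = (-55 + C)/4 = -55/4 + C/4)
-d(-217, 231) = -(-55/4 + (¼)*(-217)) = -(-55/4 - 217/4) = -1*(-68) = 68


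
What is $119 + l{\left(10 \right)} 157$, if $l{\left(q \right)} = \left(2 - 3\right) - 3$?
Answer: $-509$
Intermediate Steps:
$l{\left(q \right)} = -4$ ($l{\left(q \right)} = -1 - 3 = -4$)
$119 + l{\left(10 \right)} 157 = 119 - 628 = -509$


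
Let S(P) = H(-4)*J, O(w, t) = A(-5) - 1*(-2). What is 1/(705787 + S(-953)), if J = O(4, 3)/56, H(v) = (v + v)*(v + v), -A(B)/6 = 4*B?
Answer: 7/4941485 ≈ 1.4166e-6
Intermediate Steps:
A(B) = -24*B
O(w, t) = 122 (O(w, t) = -24*(-5) - 1*(-2) = 120 + 2 = 122)
H(v) = 4*v**2 (H(v) = (2*v)*(2*v) = 4*v**2)
J = 61/28 (J = 122/56 = 122*(1/56) = 61/28 ≈ 2.1786)
S(P) = 976/7 (S(P) = (4*(-4)**2)*(61/28) = (4*16)*(61/28) = 64*(61/28) = 976/7)
1/(705787 + S(-953)) = 1/(705787 + 976/7) = 1/(4941485/7) = 7/4941485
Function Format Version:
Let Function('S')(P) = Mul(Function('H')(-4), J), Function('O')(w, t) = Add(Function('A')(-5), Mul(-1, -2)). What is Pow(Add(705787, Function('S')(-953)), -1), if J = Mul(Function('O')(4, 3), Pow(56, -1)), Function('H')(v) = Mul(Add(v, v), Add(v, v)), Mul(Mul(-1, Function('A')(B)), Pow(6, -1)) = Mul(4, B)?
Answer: Rational(7, 4941485) ≈ 1.4166e-6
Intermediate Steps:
Function('A')(B) = Mul(-24, B) (Function('A')(B) = Mul(-6, Mul(4, B)) = Mul(-24, B))
Function('O')(w, t) = 122 (Function('O')(w, t) = Add(Mul(-24, -5), Mul(-1, -2)) = Add(120, 2) = 122)
Function('H')(v) = Mul(4, Pow(v, 2)) (Function('H')(v) = Mul(Mul(2, v), Mul(2, v)) = Mul(4, Pow(v, 2)))
J = Rational(61, 28) (J = Mul(122, Pow(56, -1)) = Mul(122, Rational(1, 56)) = Rational(61, 28) ≈ 2.1786)
Function('S')(P) = Rational(976, 7) (Function('S')(P) = Mul(Mul(4, Pow(-4, 2)), Rational(61, 28)) = Mul(Mul(4, 16), Rational(61, 28)) = Mul(64, Rational(61, 28)) = Rational(976, 7))
Pow(Add(705787, Function('S')(-953)), -1) = Pow(Add(705787, Rational(976, 7)), -1) = Pow(Rational(4941485, 7), -1) = Rational(7, 4941485)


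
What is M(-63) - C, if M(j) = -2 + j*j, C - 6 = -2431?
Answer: 6392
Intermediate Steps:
C = -2425 (C = 6 - 2431 = -2425)
M(j) = -2 + j²
M(-63) - C = (-2 + (-63)²) - 1*(-2425) = (-2 + 3969) + 2425 = 3967 + 2425 = 6392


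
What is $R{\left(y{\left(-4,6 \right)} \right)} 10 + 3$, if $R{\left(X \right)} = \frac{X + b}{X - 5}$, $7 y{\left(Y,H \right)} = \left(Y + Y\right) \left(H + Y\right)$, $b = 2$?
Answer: $\frac{173}{51} \approx 3.3922$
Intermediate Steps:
$y{\left(Y,H \right)} = \frac{2 Y \left(H + Y\right)}{7}$ ($y{\left(Y,H \right)} = \frac{\left(Y + Y\right) \left(H + Y\right)}{7} = \frac{2 Y \left(H + Y\right)}{7}$)
$R{\left(X \right)} = \frac{2 + X}{-5 + X}$ ($R{\left(X \right)} = \frac{X + 2}{X - 5} = \frac{2 + X}{-5 + X}$)
$R{\left(y{\left(-4,6 \right)} \right)} 10 + 3 = \frac{2 + \frac{2}{7} \left(-4\right) \left(6 - 4\right)}{-5 + \frac{2}{7} \left(-4\right) \left(6 - 4\right)} 10 + 3 = \frac{2 + \frac{2}{7} \left(-4\right) 2}{-5 + \frac{2}{7} \left(-4\right) 2} \cdot 10 + 3 = \frac{2 - \frac{16}{7}}{-5 - \frac{16}{7}} \cdot 10 + 3 = \frac{1}{- \frac{51}{7}} \left(- \frac{2}{7}\right) 10 + 3 = \left(- \frac{7}{51}\right) \left(- \frac{2}{7}\right) 10 + 3 = \frac{2}{51} \cdot 10 + 3 = \frac{20}{51} + 3 = \frac{173}{51}$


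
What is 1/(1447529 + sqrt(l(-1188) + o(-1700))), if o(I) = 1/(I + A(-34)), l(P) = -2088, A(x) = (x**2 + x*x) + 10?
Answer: 900363038/1303301609331837 - I*sqrt(807813170)/1303301609331837 ≈ 6.9083e-7 - 2.1808e-11*I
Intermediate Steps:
A(x) = 10 + 2*x**2 (A(x) = (x**2 + x**2) + 10 = 2*x**2 + 10 = 10 + 2*x**2)
o(I) = 1/(2322 + I) (o(I) = 1/(I + (10 + 2*(-34)**2)) = 1/(I + (10 + 2*1156)) = 1/(I + (10 + 2312)) = 1/(I + 2322) = 1/(2322 + I))
1/(1447529 + sqrt(l(-1188) + o(-1700))) = 1/(1447529 + sqrt(-2088 + 1/(2322 - 1700))) = 1/(1447529 + sqrt(-2088 + 1/622)) = 1/(1447529 + sqrt(-1298735/622)) = 1/(1447529 + I*sqrt(807813170)/622)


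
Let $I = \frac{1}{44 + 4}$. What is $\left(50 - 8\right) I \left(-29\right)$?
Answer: $- \frac{203}{8} \approx -25.375$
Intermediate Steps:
$I = \frac{1}{48} \approx 0.020833$
$\left(50 - 8\right) I \left(-29\right) = \left(50 - 8\right) \frac{1}{48} \left(-29\right) = 42 \cdot \frac{1}{48} \left(-29\right) = \frac{7}{8} \left(-29\right) = - \frac{203}{8}$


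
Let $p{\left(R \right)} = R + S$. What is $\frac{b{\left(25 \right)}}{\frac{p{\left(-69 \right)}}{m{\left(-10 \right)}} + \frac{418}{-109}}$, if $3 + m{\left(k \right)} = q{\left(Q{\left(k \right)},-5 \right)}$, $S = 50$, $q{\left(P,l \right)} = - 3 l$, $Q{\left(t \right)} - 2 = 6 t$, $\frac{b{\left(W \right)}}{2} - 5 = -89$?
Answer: $\frac{219744}{7087} \approx 31.007$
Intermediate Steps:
$b{\left(W \right)} = -168$ ($b{\left(W \right)} = 10 + 2 \left(-89\right) = 10 - 178 = -168$)
$Q{\left(t \right)} = 2 + 6 t$
$m{\left(k \right)} = 12$ ($m{\left(k \right)} = -3 - -15 = -3 + 15 = 12$)
$p{\left(R \right)} = 50 + R$ ($p{\left(R \right)} = R + 50 = 50 + R$)
$\frac{b{\left(25 \right)}}{\frac{p{\left(-69 \right)}}{m{\left(-10 \right)}} + \frac{418}{-109}} = - \frac{168}{\frac{50 - 69}{12} + \frac{418}{-109}} = - \frac{168}{\left(-19\right) \frac{1}{12} + 418 \left(- \frac{1}{109}\right)} = - \frac{168}{- \frac{19}{12} - \frac{418}{109}} = - \frac{168}{- \frac{7087}{1308}} = \left(-168\right) \left(- \frac{1308}{7087}\right) = \frac{219744}{7087}$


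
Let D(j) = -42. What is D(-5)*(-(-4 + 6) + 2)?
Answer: 0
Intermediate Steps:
D(-5)*(-(-4 + 6) + 2) = -42*(-(-4 + 6) + 2) = -42*(-1*2 + 2) = -42*(-2 + 2) = -42*0 = 0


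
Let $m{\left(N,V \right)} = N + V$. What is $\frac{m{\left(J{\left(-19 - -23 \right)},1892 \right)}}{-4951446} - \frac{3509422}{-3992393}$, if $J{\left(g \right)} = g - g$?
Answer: $\frac{8684579958328}{9884059175139} \approx 0.87864$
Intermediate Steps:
$J{\left(g \right)} = 0$
$\frac{m{\left(J{\left(-19 - -23 \right)},1892 \right)}}{-4951446} - \frac{3509422}{-3992393} = \frac{0 + 1892}{-4951446} - \frac{3509422}{-3992393} = 1892 \left(- \frac{1}{4951446}\right) - - \frac{3509422}{3992393} = - \frac{946}{2475723} + \frac{3509422}{3992393} = \frac{8684579958328}{9884059175139}$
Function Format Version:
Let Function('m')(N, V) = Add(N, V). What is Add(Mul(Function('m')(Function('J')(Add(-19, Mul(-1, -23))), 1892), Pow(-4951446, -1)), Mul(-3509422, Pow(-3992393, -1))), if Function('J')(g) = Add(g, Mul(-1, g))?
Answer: Rational(8684579958328, 9884059175139) ≈ 0.87864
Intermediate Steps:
Function('J')(g) = 0
Add(Mul(Function('m')(Function('J')(Add(-19, Mul(-1, -23))), 1892), Pow(-4951446, -1)), Mul(-3509422, Pow(-3992393, -1))) = Add(Mul(Add(0, 1892), Pow(-4951446, -1)), Mul(-3509422, Pow(-3992393, -1))) = Add(Mul(1892, Rational(-1, 4951446)), Mul(-3509422, Rational(-1, 3992393))) = Add(Rational(-946, 2475723), Rational(3509422, 3992393)) = Rational(8684579958328, 9884059175139)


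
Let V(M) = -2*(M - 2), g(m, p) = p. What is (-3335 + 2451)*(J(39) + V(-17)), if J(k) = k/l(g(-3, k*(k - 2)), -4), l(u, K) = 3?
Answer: -45084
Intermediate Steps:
V(M) = 4 - 2*M (V(M) = -2*(-2 + M) = 4 - 2*M)
J(k) = k/3
(-3335 + 2451)*(J(39) + V(-17)) = (-3335 + 2451)*((⅓)*39 + (4 - 2*(-17))) = -884*(13 + (4 + 34)) = -884*(13 + 38) = -884*51 = -45084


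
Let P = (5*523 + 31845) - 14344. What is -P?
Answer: -20116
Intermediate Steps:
P = 20116 (P = (2615 + 31845) - 14344 = 34460 - 14344 = 20116)
-P = -1*20116 = -20116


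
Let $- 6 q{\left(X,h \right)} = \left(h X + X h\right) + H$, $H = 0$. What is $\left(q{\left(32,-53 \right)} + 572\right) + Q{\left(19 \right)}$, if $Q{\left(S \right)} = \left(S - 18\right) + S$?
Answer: $\frac{3472}{3} \approx 1157.3$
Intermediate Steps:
$Q{\left(S \right)} = -18 + 2 S$ ($Q{\left(S \right)} = \left(-18 + S\right) + S = -18 + 2 S$)
$q{\left(X,h \right)} = - \frac{X h}{3}$ ($q{\left(X,h \right)} = - \frac{\left(h X + X h\right) + 0}{6} = - \frac{\left(X h + X h\right) + 0}{6} = - \frac{2 X h + 0}{6} = - \frac{2 X h}{6} = - \frac{X h}{3}$)
$\left(q{\left(32,-53 \right)} + 572\right) + Q{\left(19 \right)} = \left(\left(- \frac{1}{3}\right) 32 \left(-53\right) + 572\right) + \left(-18 + 2 \cdot 19\right) = \left(\frac{1696}{3} + 572\right) + \left(-18 + 38\right) = \frac{3412}{3} + 20 = \frac{3472}{3}$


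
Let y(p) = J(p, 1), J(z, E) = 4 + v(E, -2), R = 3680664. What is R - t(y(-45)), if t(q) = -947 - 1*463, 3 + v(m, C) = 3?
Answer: 3682074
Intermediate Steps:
v(m, C) = 0 (v(m, C) = -3 + 3 = 0)
J(z, E) = 4 (J(z, E) = 4 + 0 = 4)
y(p) = 4
t(q) = -1410 (t(q) = -947 - 463 = -1410)
R - t(y(-45)) = 3680664 - 1*(-1410) = 3680664 + 1410 = 3682074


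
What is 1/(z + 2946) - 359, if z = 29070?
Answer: -11493743/32016 ≈ -359.00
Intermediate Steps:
1/(z + 2946) - 359 = 1/(29070 + 2946) - 359 = 1/32016 - 359 = -11493743/32016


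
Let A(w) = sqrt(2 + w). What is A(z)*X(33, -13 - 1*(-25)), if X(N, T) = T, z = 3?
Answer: 12*sqrt(5) ≈ 26.833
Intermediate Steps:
A(z)*X(33, -13 - 1*(-25)) = sqrt(2 + 3)*(-13 - 1*(-25)) = sqrt(5)*(-13 + 25) = sqrt(5)*12 = 12*sqrt(5)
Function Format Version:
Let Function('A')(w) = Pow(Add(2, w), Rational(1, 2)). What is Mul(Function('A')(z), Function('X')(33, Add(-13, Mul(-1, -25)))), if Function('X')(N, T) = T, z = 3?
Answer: Mul(12, Pow(5, Rational(1, 2))) ≈ 26.833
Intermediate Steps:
Mul(Function('A')(z), Function('X')(33, Add(-13, Mul(-1, -25)))) = Mul(Pow(Add(2, 3), Rational(1, 2)), Add(-13, Mul(-1, -25))) = Mul(Pow(5, Rational(1, 2)), Add(-13, 25)) = Mul(Pow(5, Rational(1, 2)), 12) = Mul(12, Pow(5, Rational(1, 2)))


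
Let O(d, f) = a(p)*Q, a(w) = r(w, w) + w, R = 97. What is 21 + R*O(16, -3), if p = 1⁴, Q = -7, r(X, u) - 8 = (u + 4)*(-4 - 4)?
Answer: 21070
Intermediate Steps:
r(X, u) = -24 - 8*u (r(X, u) = 8 + (u + 4)*(-4 - 4) = 8 + (4 + u)*(-8) = 8 + (-32 - 8*u) = -24 - 8*u)
p = 1
a(w) = -24 - 7*w (a(w) = (-24 - 8*w) + w = -24 - 7*w)
O(d, f) = 217 (O(d, f) = (-24 - 7*1)*(-7) = (-24 - 7)*(-7) = -31*(-7) = 217)
21 + R*O(16, -3) = 21 + 97*217 = 21 + 21049 = 21070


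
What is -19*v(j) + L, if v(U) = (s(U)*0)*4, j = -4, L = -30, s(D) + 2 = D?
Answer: -30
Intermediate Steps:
s(D) = -2 + D
v(U) = 0 (v(U) = ((-2 + U)*0)*4 = 0*4 = 0)
-19*v(j) + L = -19*0 - 30 = 0 - 30 = -30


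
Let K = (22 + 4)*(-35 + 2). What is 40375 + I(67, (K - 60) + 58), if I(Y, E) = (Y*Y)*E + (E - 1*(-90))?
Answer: -3820935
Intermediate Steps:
K = -858 (K = 26*(-33) = -858)
I(Y, E) = 90 + E + E*Y² (I(Y, E) = Y²*E + (E + 90) = E*Y² + (90 + E) = 90 + E + E*Y²)
40375 + I(67, (K - 60) + 58) = 40375 + (90 + ((-858 - 60) + 58) + ((-858 - 60) + 58)*67²) = 40375 + (90 + (-918 + 58) + (-918 + 58)*4489) = 40375 + (90 - 860 - 860*4489) = 40375 + (90 - 860 - 3860540) = 40375 - 3861310 = -3820935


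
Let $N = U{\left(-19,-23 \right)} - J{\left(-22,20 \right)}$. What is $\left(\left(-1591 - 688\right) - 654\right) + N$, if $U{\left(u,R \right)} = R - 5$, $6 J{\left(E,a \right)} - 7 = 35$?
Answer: $-2968$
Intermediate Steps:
$J{\left(E,a \right)} = 7$ ($J{\left(E,a \right)} = \frac{7}{6} + \frac{1}{6} \cdot 35 = \frac{7}{6} + \frac{35}{6} = 7$)
$U{\left(u,R \right)} = -5 + R$
$N = -35$ ($N = \left(-5 - 23\right) - 7 = -28 - 7 = -35$)
$\left(\left(-1591 - 688\right) - 654\right) + N = \left(\left(-1591 - 688\right) - 654\right) - 35 = \left(-2279 - 654\right) - 35 = -2933 - 35 = -2968$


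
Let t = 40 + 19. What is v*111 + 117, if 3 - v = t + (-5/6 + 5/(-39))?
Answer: -155799/26 ≈ -5992.3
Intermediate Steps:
t = 59
v = -1431/26 (v = 3 - (59 + (-5/6 + 5/(-39))) = 3 - (59 + (-5*1/6 + 5*(-1/39))) = 3 - (59 + (-5/6 - 5/39)) = 3 - (59 - 25/26) = 3 - 1*1509/26 = 3 - 1509/26 = -1431/26 ≈ -55.038)
v*111 + 117 = -1431/26*111 + 117 = -158841/26 + 117 = -155799/26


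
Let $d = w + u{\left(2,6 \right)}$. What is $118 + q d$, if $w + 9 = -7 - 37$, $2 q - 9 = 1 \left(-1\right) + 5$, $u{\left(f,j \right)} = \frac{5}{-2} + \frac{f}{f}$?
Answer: $- \frac{945}{4} \approx -236.25$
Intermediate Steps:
$u{\left(f,j \right)} = - \frac{3}{2}$ ($u{\left(f,j \right)} = 5 \left(- \frac{1}{2}\right) + 1 = - \frac{5}{2} + 1 = - \frac{3}{2}$)
$q = \frac{13}{2}$ ($q = \frac{9}{2} + \frac{1 \left(-1\right) + 5}{2} = \frac{9}{2} + \frac{-1 + 5}{2} = \frac{9}{2} + \frac{1}{2} \cdot 4 = \frac{9}{2} + 2 = \frac{13}{2} \approx 6.5$)
$w = -53$ ($w = -9 - 44 = -53$)
$d = - \frac{109}{2}$ ($d = -53 - \frac{3}{2} = - \frac{109}{2} \approx -54.5$)
$118 + q d = 118 + \frac{13}{2} \left(- \frac{109}{2}\right) = 118 - \frac{1417}{4} = - \frac{945}{4}$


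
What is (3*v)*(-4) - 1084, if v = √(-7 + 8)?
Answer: -1096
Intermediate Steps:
v = 1 (v = √1 = 1)
(3*v)*(-4) - 1084 = (3*1)*(-4) - 1084 = 3*(-4) - 1084 = -12 - 1084 = -1096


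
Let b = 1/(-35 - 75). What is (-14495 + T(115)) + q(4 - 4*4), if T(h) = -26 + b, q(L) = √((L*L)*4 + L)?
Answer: -1597311/110 + 2*√141 ≈ -14497.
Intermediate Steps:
b = -1/110 (b = 1/(-110) = -1/110 ≈ -0.0090909)
q(L) = √(L + 4*L²) (q(L) = √(L²*4 + L) = √(4*L² + L) = √(L + 4*L²))
T(h) = -2861/110 (T(h) = -26 - 1/110 = -2861/110)
(-14495 + T(115)) + q(4 - 4*4) = (-14495 - 2861/110) + √((4 - 4*4)*(1 + 4*(4 - 4*4))) = -1597311/110 + √((4 - 16)*(1 + 4*(4 - 16))) = -1597311/110 + √(-12*(1 + 4*(-12))) = -1597311/110 + √(-12*(1 - 48)) = -1597311/110 + √(-12*(-47)) = -1597311/110 + √564 = -1597311/110 + 2*√141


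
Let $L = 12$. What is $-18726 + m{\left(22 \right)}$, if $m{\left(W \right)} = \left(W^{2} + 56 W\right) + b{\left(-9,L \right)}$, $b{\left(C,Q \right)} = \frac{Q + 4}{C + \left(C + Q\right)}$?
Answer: $- \frac{51038}{3} \approx -17013.0$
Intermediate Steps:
$b{\left(C,Q \right)} = \frac{4 + Q}{Q + 2 C}$
$m{\left(W \right)} = - \frac{8}{3} + W^{2} + 56 W$ ($m{\left(W \right)} = \left(W^{2} + 56 W\right) + \frac{4 + 12}{12 + 2 \left(-9\right)} = \left(W^{2} + 56 W\right) + \frac{1}{12 - 18} \cdot 16 = \left(W^{2} + 56 W\right) + \frac{1}{-6} \cdot 16 = \left(W^{2} + 56 W\right) - \frac{8}{3} = - \frac{8}{3} + W^{2} + 56 W$)
$-18726 + m{\left(22 \right)} = -18726 + \left(- \frac{8}{3} + 22^{2} + 56 \cdot 22\right) = -18726 + \left(- \frac{8}{3} + 484 + 1232\right) = -18726 + \frac{5140}{3} = - \frac{51038}{3}$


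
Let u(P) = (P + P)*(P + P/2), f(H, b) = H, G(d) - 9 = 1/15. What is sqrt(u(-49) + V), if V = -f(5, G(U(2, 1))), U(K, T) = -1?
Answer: sqrt(7198) ≈ 84.841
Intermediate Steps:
G(d) = 136/15 (G(d) = 9 + 1/15 = 136/15)
u(P) = 3*P**2 (u(P) = (2*P)*(P + P*(1/2)) = (2*P)*(P + P/2) = (2*P)*(3*P/2) = 3*P**2)
V = -5 (V = -1*5 = -5)
sqrt(u(-49) + V) = sqrt(3*(-49)**2 - 5) = sqrt(3*2401 - 5) = sqrt(7203 - 5) = sqrt(7198)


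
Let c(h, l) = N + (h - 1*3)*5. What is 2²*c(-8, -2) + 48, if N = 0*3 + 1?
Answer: -168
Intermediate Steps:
N = 1 (N = 0 + 1 = 1)
c(h, l) = -14 + 5*h (c(h, l) = 1 + (h - 1*3)*5 = 1 + (h - 3)*5 = 1 + (-3 + h)*5 = 1 + (-15 + 5*h) = -14 + 5*h)
2²*c(-8, -2) + 48 = 2²*(-14 + 5*(-8)) + 48 = 4*(-14 - 40) + 48 = 4*(-54) + 48 = -216 + 48 = -168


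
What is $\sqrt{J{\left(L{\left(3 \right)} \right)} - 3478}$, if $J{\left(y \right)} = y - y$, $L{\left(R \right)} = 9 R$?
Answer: $i \sqrt{3478} \approx 58.975 i$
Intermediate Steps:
$J{\left(y \right)} = 0$
$\sqrt{J{\left(L{\left(3 \right)} \right)} - 3478} = \sqrt{0 - 3478} = \sqrt{-3478} = i \sqrt{3478}$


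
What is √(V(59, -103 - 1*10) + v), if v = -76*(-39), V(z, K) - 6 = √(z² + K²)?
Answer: √(2970 + 25*√26) ≈ 55.655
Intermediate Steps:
V(z, K) = 6 + √(K² + z²) (V(z, K) = 6 + √(z² + K²) = 6 + √(K² + z²))
v = 2964
√(V(59, -103 - 1*10) + v) = √((6 + √((-103 - 1*10)² + 59²)) + 2964) = √((6 + √((-103 - 10)² + 3481)) + 2964) = √((6 + √((-113)² + 3481)) + 2964) = √((6 + √(12769 + 3481)) + 2964) = √((6 + √16250) + 2964) = √((6 + 25*√26) + 2964) = √(2970 + 25*√26)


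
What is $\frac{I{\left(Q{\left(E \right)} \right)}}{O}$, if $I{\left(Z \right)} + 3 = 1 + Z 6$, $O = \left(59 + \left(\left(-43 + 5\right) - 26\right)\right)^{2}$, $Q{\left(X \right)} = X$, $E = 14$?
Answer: $\frac{82}{25} \approx 3.28$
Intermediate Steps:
$O = 25$ ($O = \left(59 - 64\right)^{2} = \left(-5\right)^{2} = 25$)
$I{\left(Z \right)} = -2 + 6 Z$ ($I{\left(Z \right)} = -3 + \left(1 + Z 6\right) = -3 + \left(1 + 6 Z\right) = -2 + 6 Z$)
$\frac{I{\left(Q{\left(E \right)} \right)}}{O} = \frac{-2 + 6 \cdot 14}{25} = \left(-2 + 84\right) \frac{1}{25} = 82 \cdot \frac{1}{25} = \frac{82}{25}$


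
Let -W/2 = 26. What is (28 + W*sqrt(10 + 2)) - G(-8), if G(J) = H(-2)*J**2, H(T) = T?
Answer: 156 - 104*sqrt(3) ≈ -24.133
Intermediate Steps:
G(J) = -2*J**2
W = -52 (W = -2*26 = -52)
(28 + W*sqrt(10 + 2)) - G(-8) = (28 - 52*sqrt(10 + 2)) - (-2)*(-8)**2 = (28 - 104*sqrt(3)) - (-2)*64 = (28 - 104*sqrt(3)) - 1*(-128) = (28 - 104*sqrt(3)) + 128 = 156 - 104*sqrt(3)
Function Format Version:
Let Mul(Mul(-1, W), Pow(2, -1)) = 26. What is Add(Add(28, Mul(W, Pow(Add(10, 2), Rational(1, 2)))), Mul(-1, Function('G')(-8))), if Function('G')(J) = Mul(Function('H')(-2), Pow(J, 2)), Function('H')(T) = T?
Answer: Add(156, Mul(-104, Pow(3, Rational(1, 2)))) ≈ -24.133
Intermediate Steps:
Function('G')(J) = Mul(-2, Pow(J, 2))
W = -52 (W = Mul(-2, 26) = -52)
Add(Add(28, Mul(W, Pow(Add(10, 2), Rational(1, 2)))), Mul(-1, Function('G')(-8))) = Add(Add(28, Mul(-52, Pow(Add(10, 2), Rational(1, 2)))), Mul(-1, Mul(-2, Pow(-8, 2)))) = Add(Add(28, Mul(-52, Pow(12, Rational(1, 2)))), Mul(-1, Mul(-2, 64))) = Add(Add(28, Mul(-52, Mul(2, Pow(3, Rational(1, 2))))), Mul(-1, -128)) = Add(Add(28, Mul(-104, Pow(3, Rational(1, 2)))), 128) = Add(156, Mul(-104, Pow(3, Rational(1, 2))))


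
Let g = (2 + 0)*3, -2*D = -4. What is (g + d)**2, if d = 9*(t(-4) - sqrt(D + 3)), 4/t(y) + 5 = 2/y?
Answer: 49041/121 + 108*sqrt(5)/11 ≈ 427.25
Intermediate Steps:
D = 2 (D = -1/2*(-4) = 2)
t(y) = 4/(-5 + 2/y)
d = -72/11 - 9*sqrt(5) (d = 9*(-4*(-4)/(-2 + 5*(-4)) - sqrt(2 + 3)) = 9*(-4*(-4)/(-2 - 20) - sqrt(5)) = 9*(-4*(-4)/(-22) - sqrt(5)) = 9*(-4*(-4)*(-1/22) - sqrt(5)) = 9*(-8/11 - sqrt(5)) = -72/11 - 9*sqrt(5) ≈ -26.670)
g = 6 (g = 2*3 = 6)
(g + d)**2 = (6 + (-72/11 - 9*sqrt(5)))**2 = (-6/11 - 9*sqrt(5))**2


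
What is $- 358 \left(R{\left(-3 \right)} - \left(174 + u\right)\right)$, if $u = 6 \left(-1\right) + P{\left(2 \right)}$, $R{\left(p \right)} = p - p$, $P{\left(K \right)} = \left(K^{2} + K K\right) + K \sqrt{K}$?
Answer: $63008 + 716 \sqrt{2} \approx 64021.0$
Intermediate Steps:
$P{\left(K \right)} = K^{\frac{3}{2}} + 2 K^{2}$ ($P{\left(K \right)} = \left(K^{2} + K^{2}\right) + K^{\frac{3}{2}} = 2 K^{2} + K^{\frac{3}{2}} = K^{\frac{3}{2}} + 2 K^{2}$)
$R{\left(p \right)} = 0$
$u = 2 + 2 \sqrt{2}$ ($u = 6 \left(-1\right) + \left(2^{\frac{3}{2}} + 2 \cdot 2^{2}\right) = -6 + \left(2 \sqrt{2} + 2 \cdot 4\right) = -6 + \left(2 \sqrt{2} + 8\right) = -6 + \left(8 + 2 \sqrt{2}\right) = 2 + 2 \sqrt{2} \approx 4.8284$)
$- 358 \left(R{\left(-3 \right)} - \left(174 + u\right)\right) = - 358 \left(0 - \left(176 + 2 \sqrt{2}\right)\right) = - 358 \left(-176 - 2 \sqrt{2}\right) = 63008 + 716 \sqrt{2}$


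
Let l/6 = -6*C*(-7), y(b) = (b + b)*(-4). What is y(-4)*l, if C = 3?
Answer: 24192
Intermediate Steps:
y(b) = -8*b (y(b) = (2*b)*(-4) = -8*b)
l = 756 (l = 6*(-6*3*(-7)) = 6*(-18*(-7)) = 6*126 = 756)
y(-4)*l = -8*(-4)*756 = 32*756 = 24192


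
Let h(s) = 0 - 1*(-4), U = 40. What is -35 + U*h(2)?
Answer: 125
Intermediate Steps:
h(s) = 4 (h(s) = 0 + 4 = 4)
-35 + U*h(2) = -35 + 40*4 = -35 + 160 = 125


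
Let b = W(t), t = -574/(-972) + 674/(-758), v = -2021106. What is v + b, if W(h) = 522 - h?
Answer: -372179394287/184194 ≈ -2.0206e+6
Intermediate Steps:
t = -55009/184194 (t = -574*(-1/972) + 674*(-1/758) = 287/486 - 337/379 = -55009/184194 ≈ -0.29865)
b = 96204277/184194 (b = 522 - 1*(-55009/184194) = 522 + 55009/184194 = 96204277/184194 ≈ 522.30)
v + b = -2021106 + 96204277/184194 = -372179394287/184194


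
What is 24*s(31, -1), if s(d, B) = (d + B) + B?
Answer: 696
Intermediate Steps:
s(d, B) = d + 2*B (s(d, B) = (B + d) + B = d + 2*B)
24*s(31, -1) = 24*(31 + 2*(-1)) = 24*(31 - 2) = 24*29 = 696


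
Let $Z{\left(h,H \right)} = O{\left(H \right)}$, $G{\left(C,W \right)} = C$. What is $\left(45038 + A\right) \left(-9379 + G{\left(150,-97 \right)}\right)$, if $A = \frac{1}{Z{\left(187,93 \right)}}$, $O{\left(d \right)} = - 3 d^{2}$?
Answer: $- \frac{10785018490565}{25947} \approx -4.1566 \cdot 10^{8}$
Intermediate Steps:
$Z{\left(h,H \right)} = - 3 H^{2}$
$A = - \frac{1}{25947}$ ($A = \frac{1}{\left(-3\right) 93^{2}} = \frac{1}{\left(-3\right) 8649} = \frac{1}{-25947} = - \frac{1}{25947} \approx -3.854 \cdot 10^{-5}$)
$\left(45038 + A\right) \left(-9379 + G{\left(150,-97 \right)}\right) = \left(45038 - \frac{1}{25947}\right) \left(-9379 + 150\right) = \frac{1168600985}{25947} \left(-9229\right) = - \frac{10785018490565}{25947}$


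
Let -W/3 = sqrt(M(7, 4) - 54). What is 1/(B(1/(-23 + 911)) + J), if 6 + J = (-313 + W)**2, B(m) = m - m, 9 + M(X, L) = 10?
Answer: -I/(-97486*I + 1878*sqrt(53)) ≈ 1.006e-5 - 1.4109e-6*I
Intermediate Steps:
M(X, L) = 1 (M(X, L) = -9 + 10 = 1)
B(m) = 0
W = -3*I*sqrt(53) (W = -3*sqrt(1 - 54) = -3*I*sqrt(53) ≈ -21.84*I)
J = -6 + (-313 - 3*I*sqrt(53))**2 ≈ 97486.0 + 13672.0*I
1/(B(1/(-23 + 911)) + J) = 1/(0 + (97486 + 1878*I*sqrt(53))) = 1/(97486 + 1878*I*sqrt(53))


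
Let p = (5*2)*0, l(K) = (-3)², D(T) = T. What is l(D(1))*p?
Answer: 0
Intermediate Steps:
l(K) = 9
p = 0 (p = 10*0 = 0)
l(D(1))*p = 9*0 = 0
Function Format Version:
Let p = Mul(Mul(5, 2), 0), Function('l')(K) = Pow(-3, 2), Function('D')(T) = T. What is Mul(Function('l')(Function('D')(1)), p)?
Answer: 0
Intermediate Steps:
Function('l')(K) = 9
p = 0 (p = Mul(10, 0) = 0)
Mul(Function('l')(Function('D')(1)), p) = Mul(9, 0) = 0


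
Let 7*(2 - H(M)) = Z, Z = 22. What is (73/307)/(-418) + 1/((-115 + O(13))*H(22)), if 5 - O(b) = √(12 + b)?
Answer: 415561/59029960 ≈ 0.0070398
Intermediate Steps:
H(M) = -8/7 (H(M) = 2 - ⅐*22 = 2 - 22/7 = -8/7)
O(b) = 5 - √(12 + b)
(73/307)/(-418) + 1/((-115 + O(13))*H(22)) = (73/307)/(-418) + 1/((-115 + (5 - √(12 + 13)))*(-8/7)) = (73*(1/307))*(-1/418) - 7/8/(-115 + (5 - √25)) = (73/307)*(-1/418) - 7/8/(-115 + (5 - 1*5)) = -73/128326 - 7/8/(-115 + (5 - 5)) = -73/128326 - 7/8/(-115 + 0) = -73/128326 - 7/8/(-115) = -73/128326 - 1/115*(-7/8) = -73/128326 + 7/920 = 415561/59029960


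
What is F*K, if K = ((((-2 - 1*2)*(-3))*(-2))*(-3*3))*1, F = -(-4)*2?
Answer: 1728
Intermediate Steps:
F = 8 (F = -4*(-2) = 8)
K = 216 (K = ((((-2 - 2)*(-3))*(-2))*(-9))*1 = ((-4*(-3)*(-2))*(-9))*1 = ((12*(-2))*(-9))*1 = -24*(-9)*1 = 216*1 = 216)
F*K = 8*216 = 1728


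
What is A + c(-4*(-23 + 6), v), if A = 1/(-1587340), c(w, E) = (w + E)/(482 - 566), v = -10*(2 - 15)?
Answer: -26191117/11111380 ≈ -2.3571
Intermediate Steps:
v = 130 (v = -10*(-13) = 130)
c(w, E) = -E/84 - w/84 (c(w, E) = (E + w)/(-84) = (E + w)*(-1/84) = -E/84 - w/84)
A = -1/1587340 ≈ -6.2999e-7
A + c(-4*(-23 + 6), v) = -1/1587340 + (-1/84*130 - (-1)*(-23 + 6)/21) = -1/1587340 + (-65/42 - (-1)*(-17)/21) = -1/1587340 + (-65/42 - 1/84*68) = -1/1587340 + (-65/42 - 17/21) = -1/1587340 - 33/14 = -26191117/11111380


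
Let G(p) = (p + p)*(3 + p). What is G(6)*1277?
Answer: 137916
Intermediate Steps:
G(p) = 2*p*(3 + p) (G(p) = (2*p)*(3 + p) = 2*p*(3 + p))
G(6)*1277 = (2*6*(3 + 6))*1277 = (2*6*9)*1277 = 108*1277 = 137916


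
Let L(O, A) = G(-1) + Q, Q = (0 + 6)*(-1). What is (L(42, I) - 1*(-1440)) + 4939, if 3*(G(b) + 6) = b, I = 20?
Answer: 19100/3 ≈ 6366.7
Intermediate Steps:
G(b) = -6 + b/3
Q = -6 (Q = 6*(-1) = -6)
L(O, A) = -37/3 (L(O, A) = (-6 + (1/3)*(-1)) - 6 = (-6 - 1/3) - 6 = -19/3 - 6 = -37/3)
(L(42, I) - 1*(-1440)) + 4939 = (-37/3 - 1*(-1440)) + 4939 = (-37/3 + 1440) + 4939 = 4283/3 + 4939 = 19100/3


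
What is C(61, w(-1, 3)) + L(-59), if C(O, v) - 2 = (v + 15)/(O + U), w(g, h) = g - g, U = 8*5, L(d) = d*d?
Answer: 351798/101 ≈ 3483.1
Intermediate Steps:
L(d) = d**2
U = 40
w(g, h) = 0
C(O, v) = 2 + (15 + v)/(40 + O) (C(O, v) = 2 + (v + 15)/(O + 40) = 2 + (15 + v)/(40 + O))
C(61, w(-1, 3)) + L(-59) = (95 + 0 + 2*61)/(40 + 61) + (-59)**2 = (95 + 0 + 122)/101 + 3481 = (1/101)*217 + 3481 = 217/101 + 3481 = 351798/101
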